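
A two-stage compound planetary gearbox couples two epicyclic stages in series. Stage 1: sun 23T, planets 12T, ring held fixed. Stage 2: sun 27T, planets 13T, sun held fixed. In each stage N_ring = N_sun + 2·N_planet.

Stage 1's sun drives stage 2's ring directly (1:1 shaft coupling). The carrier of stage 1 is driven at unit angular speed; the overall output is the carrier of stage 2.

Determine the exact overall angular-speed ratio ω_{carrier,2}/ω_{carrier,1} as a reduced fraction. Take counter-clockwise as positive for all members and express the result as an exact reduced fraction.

371/184

Stage 1: N_ring = 23 + 2·12 = 47
Stage 1: 23(ω_s−ω_c) = −47(ω_r−ω_c),  ω_r=0, ω_c=1
Stage 1: ω_s = 1 − (47/23)(0−1) = 70/23
  ⇒ ω_s¹/ω_c¹ = 70/23
Stage 2: N_ring = 27 + 2·13 = 53
Stage 2: 27(ω_s−ω_c) = −53(ω_r−ω_c),  ω_s=0, ω_r=1
Stage 2: 27(0−ω_c) = −53(1−ω_c)  ⇒  80ω_c = 53  ⇒  ω_c = 53/80
  ⇒ ω_c²/ω_r² = 53/80
Coupling ω_r² = ω_s¹ ⇒ overall = 70/23 × 53/80 = 371/184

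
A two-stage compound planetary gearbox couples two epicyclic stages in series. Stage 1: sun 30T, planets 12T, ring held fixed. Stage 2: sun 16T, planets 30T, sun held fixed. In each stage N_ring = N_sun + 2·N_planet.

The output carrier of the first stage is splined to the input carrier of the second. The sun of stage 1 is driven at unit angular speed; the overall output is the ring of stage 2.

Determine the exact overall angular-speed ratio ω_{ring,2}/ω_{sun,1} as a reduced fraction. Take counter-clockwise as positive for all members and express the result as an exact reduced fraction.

Stage 1: N_ring = 30 + 2·12 = 54
Stage 1: 30(ω_s−ω_c) = −54(ω_r−ω_c),  ω_r=0, ω_s=1
Stage 1: 30(1−ω_c) = −54(0−ω_c)  ⇒  84ω_c = 30  ⇒  ω_c = 5/14
  ⇒ ω_c¹/ω_s¹ = 5/14
Stage 2: N_ring = 16 + 2·30 = 76
Stage 2: 16(ω_s−ω_c) = −76(ω_r−ω_c),  ω_s=0, ω_c=1
Stage 2: ω_r = 1 − (16/76)(0−1) = 23/19
  ⇒ ω_r²/ω_c² = 23/19
Coupling ω_c² = ω_c¹ ⇒ overall = 5/14 × 23/19 = 115/266

115/266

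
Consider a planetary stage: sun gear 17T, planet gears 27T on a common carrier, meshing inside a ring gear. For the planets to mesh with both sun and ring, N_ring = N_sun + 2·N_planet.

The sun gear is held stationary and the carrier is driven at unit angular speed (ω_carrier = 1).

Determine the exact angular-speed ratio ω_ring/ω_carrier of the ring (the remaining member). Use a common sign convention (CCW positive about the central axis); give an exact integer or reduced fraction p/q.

N_ring = 17 + 2·27 = 71
17(ω_s−ω_c) = −71(ω_r−ω_c),  ω_s=0, ω_c=1
ω_r = 1 − (17/71)(0−1) = 88/71
ω_r/ω_c = 88/71

88/71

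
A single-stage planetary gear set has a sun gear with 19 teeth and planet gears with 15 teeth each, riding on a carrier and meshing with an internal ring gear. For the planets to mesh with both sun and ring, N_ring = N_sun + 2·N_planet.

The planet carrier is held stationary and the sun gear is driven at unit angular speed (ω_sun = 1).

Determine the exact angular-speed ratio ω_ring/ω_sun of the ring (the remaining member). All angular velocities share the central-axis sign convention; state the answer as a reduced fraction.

N_ring = 19 + 2·15 = 49
19(ω_s−ω_c) = −49(ω_r−ω_c),  ω_c=0, ω_s=1
ω_r = 0 − (19/49)(1−0) = -19/49
ω_r/ω_s = -19/49

-19/49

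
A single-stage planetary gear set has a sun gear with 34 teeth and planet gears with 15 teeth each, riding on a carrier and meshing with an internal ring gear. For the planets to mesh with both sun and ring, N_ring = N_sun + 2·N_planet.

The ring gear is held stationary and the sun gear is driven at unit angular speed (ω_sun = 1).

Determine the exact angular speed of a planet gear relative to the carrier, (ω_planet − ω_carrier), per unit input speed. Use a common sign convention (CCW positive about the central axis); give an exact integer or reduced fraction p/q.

N_ring = 34 + 2·15 = 64
34(ω_s−ω_c) = −64(ω_r−ω_c),  ω_r=0, ω_s=1
34(1−ω_c) = −64(0−ω_c)  ⇒  98ω_c = 34  ⇒  ω_c = 17/49
sun–planet: 34·(1−17/49) = −15·(ω_p−ω_c)  ⇒  ω_p−ω_c = −(34/15)·(32/49) = -1088/735

-1088/735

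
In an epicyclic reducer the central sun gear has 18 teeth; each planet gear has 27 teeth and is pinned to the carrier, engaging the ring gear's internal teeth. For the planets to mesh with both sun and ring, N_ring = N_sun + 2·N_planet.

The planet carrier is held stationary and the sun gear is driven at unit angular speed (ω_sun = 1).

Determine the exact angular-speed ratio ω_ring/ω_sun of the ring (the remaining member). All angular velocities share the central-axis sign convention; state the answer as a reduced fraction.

-1/4

N_ring = 18 + 2·27 = 72
18(ω_s−ω_c) = −72(ω_r−ω_c),  ω_c=0, ω_s=1
ω_r = 0 − (18/72)(1−0) = -1/4
ω_r/ω_s = -1/4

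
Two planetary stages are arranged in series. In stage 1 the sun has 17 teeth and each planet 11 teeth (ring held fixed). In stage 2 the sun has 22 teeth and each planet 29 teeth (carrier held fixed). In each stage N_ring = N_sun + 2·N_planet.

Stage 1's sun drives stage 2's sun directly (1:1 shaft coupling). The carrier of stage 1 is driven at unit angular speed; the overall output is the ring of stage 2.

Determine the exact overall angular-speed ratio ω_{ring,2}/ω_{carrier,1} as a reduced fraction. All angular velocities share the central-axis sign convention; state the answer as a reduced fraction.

-77/85

Stage 1: N_ring = 17 + 2·11 = 39
Stage 1: 17(ω_s−ω_c) = −39(ω_r−ω_c),  ω_r=0, ω_c=1
Stage 1: ω_s = 1 − (39/17)(0−1) = 56/17
  ⇒ ω_s¹/ω_c¹ = 56/17
Stage 2: N_ring = 22 + 2·29 = 80
Stage 2: 22(ω_s−ω_c) = −80(ω_r−ω_c),  ω_c=0, ω_s=1
Stage 2: ω_r = 0 − (22/80)(1−0) = -11/40
  ⇒ ω_r²/ω_s² = -11/40
Coupling ω_s² = ω_s¹ ⇒ overall = 56/17 × -11/40 = -77/85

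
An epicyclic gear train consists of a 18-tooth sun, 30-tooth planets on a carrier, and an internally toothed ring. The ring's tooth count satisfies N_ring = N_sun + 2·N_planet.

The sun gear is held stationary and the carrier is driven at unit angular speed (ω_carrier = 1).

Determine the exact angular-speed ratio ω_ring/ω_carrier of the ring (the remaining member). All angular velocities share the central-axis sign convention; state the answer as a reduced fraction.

N_ring = 18 + 2·30 = 78
18(ω_s−ω_c) = −78(ω_r−ω_c),  ω_s=0, ω_c=1
ω_r = 1 − (18/78)(0−1) = 16/13
ω_r/ω_c = 16/13

16/13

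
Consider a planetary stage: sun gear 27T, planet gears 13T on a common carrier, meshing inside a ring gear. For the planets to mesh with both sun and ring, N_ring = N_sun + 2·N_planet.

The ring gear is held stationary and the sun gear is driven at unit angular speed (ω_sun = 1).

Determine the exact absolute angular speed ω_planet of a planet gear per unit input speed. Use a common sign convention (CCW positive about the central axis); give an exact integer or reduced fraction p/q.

N_ring = 27 + 2·13 = 53
27(ω_s−ω_c) = −53(ω_r−ω_c),  ω_r=0, ω_s=1
27(1−ω_c) = −53(0−ω_c)  ⇒  80ω_c = 27  ⇒  ω_c = 27/80
sun–planet: 27·(1−27/80) = −13·(ω_p−ω_c)  ⇒  ω_p−ω_c = −(27/13)·(53/80) = -1431/1040
ω_p = 27/80 − 1431/1040 = -27/26

-27/26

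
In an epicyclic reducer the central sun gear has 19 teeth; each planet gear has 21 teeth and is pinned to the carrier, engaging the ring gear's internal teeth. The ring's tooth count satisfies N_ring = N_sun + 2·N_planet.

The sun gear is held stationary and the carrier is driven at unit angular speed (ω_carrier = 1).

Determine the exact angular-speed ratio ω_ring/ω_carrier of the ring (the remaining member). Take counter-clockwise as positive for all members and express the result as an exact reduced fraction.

80/61

N_ring = 19 + 2·21 = 61
19(ω_s−ω_c) = −61(ω_r−ω_c),  ω_s=0, ω_c=1
ω_r = 1 − (19/61)(0−1) = 80/61
ω_r/ω_c = 80/61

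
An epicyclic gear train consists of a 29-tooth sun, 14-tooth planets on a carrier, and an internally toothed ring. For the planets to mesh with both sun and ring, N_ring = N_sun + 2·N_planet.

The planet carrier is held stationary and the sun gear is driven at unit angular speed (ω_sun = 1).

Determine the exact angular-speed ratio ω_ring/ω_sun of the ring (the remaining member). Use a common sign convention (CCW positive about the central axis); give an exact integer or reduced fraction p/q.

N_ring = 29 + 2·14 = 57
29(ω_s−ω_c) = −57(ω_r−ω_c),  ω_c=0, ω_s=1
ω_r = 0 − (29/57)(1−0) = -29/57
ω_r/ω_s = -29/57

-29/57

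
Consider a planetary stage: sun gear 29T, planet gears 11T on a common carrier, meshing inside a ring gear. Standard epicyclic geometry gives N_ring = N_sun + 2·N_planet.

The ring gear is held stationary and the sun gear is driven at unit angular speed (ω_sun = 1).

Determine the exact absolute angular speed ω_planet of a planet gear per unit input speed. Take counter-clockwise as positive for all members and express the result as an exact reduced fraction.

N_ring = 29 + 2·11 = 51
29(ω_s−ω_c) = −51(ω_r−ω_c),  ω_r=0, ω_s=1
29(1−ω_c) = −51(0−ω_c)  ⇒  80ω_c = 29  ⇒  ω_c = 29/80
sun–planet: 29·(1−29/80) = −11·(ω_p−ω_c)  ⇒  ω_p−ω_c = −(29/11)·(51/80) = -1479/880
ω_p = 29/80 − 1479/880 = -29/22

-29/22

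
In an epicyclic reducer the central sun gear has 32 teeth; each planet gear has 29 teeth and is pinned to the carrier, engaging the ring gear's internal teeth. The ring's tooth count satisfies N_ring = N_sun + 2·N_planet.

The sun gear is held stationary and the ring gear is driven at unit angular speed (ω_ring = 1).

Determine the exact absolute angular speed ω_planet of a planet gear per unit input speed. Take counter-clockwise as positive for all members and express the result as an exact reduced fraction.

45/29

N_ring = 32 + 2·29 = 90
32(ω_s−ω_c) = −90(ω_r−ω_c),  ω_s=0, ω_r=1
32(0−ω_c) = −90(1−ω_c)  ⇒  122ω_c = 90  ⇒  ω_c = 45/61
sun–planet: 32·(0−45/61) = −29·(ω_p−ω_c)  ⇒  ω_p−ω_c = −(32/29)·(-45/61) = 1440/1769
ω_p = 45/61 + 1440/1769 = 45/29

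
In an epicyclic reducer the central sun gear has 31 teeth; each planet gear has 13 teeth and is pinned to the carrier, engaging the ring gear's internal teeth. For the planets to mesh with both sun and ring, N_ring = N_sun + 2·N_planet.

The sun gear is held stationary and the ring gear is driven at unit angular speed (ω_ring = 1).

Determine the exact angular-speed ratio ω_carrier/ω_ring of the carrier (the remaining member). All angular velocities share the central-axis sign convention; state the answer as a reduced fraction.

57/88

N_ring = 31 + 2·13 = 57
31(ω_s−ω_c) = −57(ω_r−ω_c),  ω_s=0, ω_r=1
31(0−ω_c) = −57(1−ω_c)  ⇒  88ω_c = 57  ⇒  ω_c = 57/88
ω_c/ω_r = 57/88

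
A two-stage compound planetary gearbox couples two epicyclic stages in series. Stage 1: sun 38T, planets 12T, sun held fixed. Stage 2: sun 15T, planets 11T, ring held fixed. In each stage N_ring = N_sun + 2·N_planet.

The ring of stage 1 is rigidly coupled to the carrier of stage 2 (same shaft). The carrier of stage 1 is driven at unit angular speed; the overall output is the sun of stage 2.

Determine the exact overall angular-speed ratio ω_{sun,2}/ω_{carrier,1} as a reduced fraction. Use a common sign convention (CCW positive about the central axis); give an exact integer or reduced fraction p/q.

Stage 1: N_ring = 38 + 2·12 = 62
Stage 1: 38(ω_s−ω_c) = −62(ω_r−ω_c),  ω_s=0, ω_c=1
Stage 1: ω_r = 1 − (38/62)(0−1) = 50/31
  ⇒ ω_r¹/ω_c¹ = 50/31
Stage 2: N_ring = 15 + 2·11 = 37
Stage 2: 15(ω_s−ω_c) = −37(ω_r−ω_c),  ω_r=0, ω_c=1
Stage 2: ω_s = 1 − (37/15)(0−1) = 52/15
  ⇒ ω_s²/ω_c² = 52/15
Coupling ω_c² = ω_r¹ ⇒ overall = 50/31 × 52/15 = 520/93

520/93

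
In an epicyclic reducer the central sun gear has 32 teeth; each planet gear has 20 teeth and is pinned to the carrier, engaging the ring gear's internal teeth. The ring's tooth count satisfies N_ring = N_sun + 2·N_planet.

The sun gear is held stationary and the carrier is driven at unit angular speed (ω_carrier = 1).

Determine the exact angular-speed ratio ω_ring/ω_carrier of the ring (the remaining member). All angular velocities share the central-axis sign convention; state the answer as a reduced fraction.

13/9

N_ring = 32 + 2·20 = 72
32(ω_s−ω_c) = −72(ω_r−ω_c),  ω_s=0, ω_c=1
ω_r = 1 − (32/72)(0−1) = 13/9
ω_r/ω_c = 13/9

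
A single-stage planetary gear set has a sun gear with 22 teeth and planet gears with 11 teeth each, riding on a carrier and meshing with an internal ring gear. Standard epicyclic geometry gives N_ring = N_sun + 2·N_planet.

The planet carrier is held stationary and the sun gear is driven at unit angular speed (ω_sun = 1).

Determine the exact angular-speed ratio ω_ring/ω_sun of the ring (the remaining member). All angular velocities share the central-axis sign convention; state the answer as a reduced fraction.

N_ring = 22 + 2·11 = 44
22(ω_s−ω_c) = −44(ω_r−ω_c),  ω_c=0, ω_s=1
ω_r = 0 − (22/44)(1−0) = -1/2
ω_r/ω_s = -1/2

-1/2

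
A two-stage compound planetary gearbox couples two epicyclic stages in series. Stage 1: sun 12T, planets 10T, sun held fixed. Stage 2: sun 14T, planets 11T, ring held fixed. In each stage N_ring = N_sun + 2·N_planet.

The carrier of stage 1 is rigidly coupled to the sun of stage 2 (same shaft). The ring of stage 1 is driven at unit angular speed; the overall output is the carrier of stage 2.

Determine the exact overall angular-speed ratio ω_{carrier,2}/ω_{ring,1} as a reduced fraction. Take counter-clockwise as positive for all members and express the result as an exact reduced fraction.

Stage 1: N_ring = 12 + 2·10 = 32
Stage 1: 12(ω_s−ω_c) = −32(ω_r−ω_c),  ω_s=0, ω_r=1
Stage 1: 12(0−ω_c) = −32(1−ω_c)  ⇒  44ω_c = 32  ⇒  ω_c = 8/11
  ⇒ ω_c¹/ω_r¹ = 8/11
Stage 2: N_ring = 14 + 2·11 = 36
Stage 2: 14(ω_s−ω_c) = −36(ω_r−ω_c),  ω_r=0, ω_s=1
Stage 2: 14(1−ω_c) = −36(0−ω_c)  ⇒  50ω_c = 14  ⇒  ω_c = 7/25
  ⇒ ω_c²/ω_s² = 7/25
Coupling ω_s² = ω_c¹ ⇒ overall = 8/11 × 7/25 = 56/275

56/275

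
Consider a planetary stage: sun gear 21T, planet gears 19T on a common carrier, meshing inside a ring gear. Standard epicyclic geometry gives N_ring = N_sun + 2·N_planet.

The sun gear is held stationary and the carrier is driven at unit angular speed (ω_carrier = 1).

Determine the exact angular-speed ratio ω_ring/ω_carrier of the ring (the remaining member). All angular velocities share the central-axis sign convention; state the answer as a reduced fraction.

N_ring = 21 + 2·19 = 59
21(ω_s−ω_c) = −59(ω_r−ω_c),  ω_s=0, ω_c=1
ω_r = 1 − (21/59)(0−1) = 80/59
ω_r/ω_c = 80/59

80/59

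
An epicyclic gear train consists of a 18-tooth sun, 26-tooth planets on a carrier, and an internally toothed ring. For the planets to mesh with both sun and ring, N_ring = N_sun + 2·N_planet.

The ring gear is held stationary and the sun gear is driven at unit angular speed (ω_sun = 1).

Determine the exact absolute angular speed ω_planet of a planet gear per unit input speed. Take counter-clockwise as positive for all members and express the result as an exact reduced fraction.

N_ring = 18 + 2·26 = 70
18(ω_s−ω_c) = −70(ω_r−ω_c),  ω_r=0, ω_s=1
18(1−ω_c) = −70(0−ω_c)  ⇒  88ω_c = 18  ⇒  ω_c = 9/44
sun–planet: 18·(1−9/44) = −26·(ω_p−ω_c)  ⇒  ω_p−ω_c = −(18/26)·(35/44) = -315/572
ω_p = 9/44 − 315/572 = -9/26

-9/26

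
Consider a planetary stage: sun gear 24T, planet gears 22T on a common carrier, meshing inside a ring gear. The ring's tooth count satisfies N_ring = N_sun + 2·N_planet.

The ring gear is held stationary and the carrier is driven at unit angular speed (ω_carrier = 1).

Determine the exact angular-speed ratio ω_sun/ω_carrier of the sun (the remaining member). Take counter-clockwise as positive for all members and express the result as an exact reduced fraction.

N_ring = 24 + 2·22 = 68
24(ω_s−ω_c) = −68(ω_r−ω_c),  ω_r=0, ω_c=1
ω_s = 1 − (68/24)(0−1) = 23/6
ω_s/ω_c = 23/6

23/6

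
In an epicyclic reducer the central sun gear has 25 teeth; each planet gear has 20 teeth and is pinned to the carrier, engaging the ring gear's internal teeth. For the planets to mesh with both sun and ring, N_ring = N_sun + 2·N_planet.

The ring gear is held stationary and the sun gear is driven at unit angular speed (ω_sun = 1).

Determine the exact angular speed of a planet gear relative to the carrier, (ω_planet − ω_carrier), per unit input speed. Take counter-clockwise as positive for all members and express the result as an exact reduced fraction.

-65/72

N_ring = 25 + 2·20 = 65
25(ω_s−ω_c) = −65(ω_r−ω_c),  ω_r=0, ω_s=1
25(1−ω_c) = −65(0−ω_c)  ⇒  90ω_c = 25  ⇒  ω_c = 5/18
sun–planet: 25·(1−5/18) = −20·(ω_p−ω_c)  ⇒  ω_p−ω_c = −(25/20)·(13/18) = -65/72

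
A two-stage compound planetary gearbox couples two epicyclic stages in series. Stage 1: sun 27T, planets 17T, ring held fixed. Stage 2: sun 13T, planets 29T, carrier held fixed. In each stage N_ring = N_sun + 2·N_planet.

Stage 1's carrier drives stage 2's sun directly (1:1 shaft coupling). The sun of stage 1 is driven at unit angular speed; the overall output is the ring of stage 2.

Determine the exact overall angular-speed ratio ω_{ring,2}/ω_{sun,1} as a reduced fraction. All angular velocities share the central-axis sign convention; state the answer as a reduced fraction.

Stage 1: N_ring = 27 + 2·17 = 61
Stage 1: 27(ω_s−ω_c) = −61(ω_r−ω_c),  ω_r=0, ω_s=1
Stage 1: 27(1−ω_c) = −61(0−ω_c)  ⇒  88ω_c = 27  ⇒  ω_c = 27/88
  ⇒ ω_c¹/ω_s¹ = 27/88
Stage 2: N_ring = 13 + 2·29 = 71
Stage 2: 13(ω_s−ω_c) = −71(ω_r−ω_c),  ω_c=0, ω_s=1
Stage 2: ω_r = 0 − (13/71)(1−0) = -13/71
  ⇒ ω_r²/ω_s² = -13/71
Coupling ω_s² = ω_c¹ ⇒ overall = 27/88 × -13/71 = -351/6248

-351/6248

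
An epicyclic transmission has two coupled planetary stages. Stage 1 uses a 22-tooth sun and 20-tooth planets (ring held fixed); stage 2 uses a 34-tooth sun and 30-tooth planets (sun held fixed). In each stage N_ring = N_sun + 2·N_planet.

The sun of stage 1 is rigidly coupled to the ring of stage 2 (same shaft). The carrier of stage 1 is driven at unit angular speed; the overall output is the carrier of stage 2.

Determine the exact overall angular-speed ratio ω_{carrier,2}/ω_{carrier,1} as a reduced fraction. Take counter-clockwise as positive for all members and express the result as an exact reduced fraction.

Stage 1: N_ring = 22 + 2·20 = 62
Stage 1: 22(ω_s−ω_c) = −62(ω_r−ω_c),  ω_r=0, ω_c=1
Stage 1: ω_s = 1 − (62/22)(0−1) = 42/11
  ⇒ ω_s¹/ω_c¹ = 42/11
Stage 2: N_ring = 34 + 2·30 = 94
Stage 2: 34(ω_s−ω_c) = −94(ω_r−ω_c),  ω_s=0, ω_r=1
Stage 2: 34(0−ω_c) = −94(1−ω_c)  ⇒  128ω_c = 94  ⇒  ω_c = 47/64
  ⇒ ω_c²/ω_r² = 47/64
Coupling ω_r² = ω_s¹ ⇒ overall = 42/11 × 47/64 = 987/352

987/352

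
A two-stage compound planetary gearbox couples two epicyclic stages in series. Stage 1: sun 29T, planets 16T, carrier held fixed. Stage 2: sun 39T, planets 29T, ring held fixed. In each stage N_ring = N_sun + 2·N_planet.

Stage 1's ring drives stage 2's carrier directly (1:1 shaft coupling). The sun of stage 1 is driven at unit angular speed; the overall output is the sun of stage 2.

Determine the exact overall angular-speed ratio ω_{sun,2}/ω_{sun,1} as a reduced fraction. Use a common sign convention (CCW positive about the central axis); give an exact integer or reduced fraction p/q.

Stage 1: N_ring = 29 + 2·16 = 61
Stage 1: 29(ω_s−ω_c) = −61(ω_r−ω_c),  ω_c=0, ω_s=1
Stage 1: ω_r = 0 − (29/61)(1−0) = -29/61
  ⇒ ω_r¹/ω_s¹ = -29/61
Stage 2: N_ring = 39 + 2·29 = 97
Stage 2: 39(ω_s−ω_c) = −97(ω_r−ω_c),  ω_r=0, ω_c=1
Stage 2: ω_s = 1 − (97/39)(0−1) = 136/39
  ⇒ ω_s²/ω_c² = 136/39
Coupling ω_c² = ω_r¹ ⇒ overall = -29/61 × 136/39 = -3944/2379

-3944/2379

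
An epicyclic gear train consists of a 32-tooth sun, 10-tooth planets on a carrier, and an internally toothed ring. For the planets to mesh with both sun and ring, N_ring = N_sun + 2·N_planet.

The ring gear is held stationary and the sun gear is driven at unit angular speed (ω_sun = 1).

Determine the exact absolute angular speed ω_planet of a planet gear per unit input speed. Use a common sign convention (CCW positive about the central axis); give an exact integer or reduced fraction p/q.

-8/5

N_ring = 32 + 2·10 = 52
32(ω_s−ω_c) = −52(ω_r−ω_c),  ω_r=0, ω_s=1
32(1−ω_c) = −52(0−ω_c)  ⇒  84ω_c = 32  ⇒  ω_c = 8/21
sun–planet: 32·(1−8/21) = −10·(ω_p−ω_c)  ⇒  ω_p−ω_c = −(32/10)·(13/21) = -208/105
ω_p = 8/21 − 208/105 = -8/5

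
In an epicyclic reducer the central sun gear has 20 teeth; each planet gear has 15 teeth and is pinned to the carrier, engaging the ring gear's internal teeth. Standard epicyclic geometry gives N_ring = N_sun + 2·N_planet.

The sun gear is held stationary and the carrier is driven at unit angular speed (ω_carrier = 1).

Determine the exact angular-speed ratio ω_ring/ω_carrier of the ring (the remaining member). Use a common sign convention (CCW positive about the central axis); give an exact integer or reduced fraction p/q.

7/5

N_ring = 20 + 2·15 = 50
20(ω_s−ω_c) = −50(ω_r−ω_c),  ω_s=0, ω_c=1
ω_r = 1 − (20/50)(0−1) = 7/5
ω_r/ω_c = 7/5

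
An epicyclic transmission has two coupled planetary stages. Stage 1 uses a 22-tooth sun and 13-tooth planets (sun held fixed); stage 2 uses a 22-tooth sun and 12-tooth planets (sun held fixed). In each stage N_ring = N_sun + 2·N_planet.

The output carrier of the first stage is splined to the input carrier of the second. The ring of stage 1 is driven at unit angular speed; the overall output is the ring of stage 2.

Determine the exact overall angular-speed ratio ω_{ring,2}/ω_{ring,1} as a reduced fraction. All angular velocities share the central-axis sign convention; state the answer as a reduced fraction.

Stage 1: N_ring = 22 + 2·13 = 48
Stage 1: 22(ω_s−ω_c) = −48(ω_r−ω_c),  ω_s=0, ω_r=1
Stage 1: 22(0−ω_c) = −48(1−ω_c)  ⇒  70ω_c = 48  ⇒  ω_c = 24/35
  ⇒ ω_c¹/ω_r¹ = 24/35
Stage 2: N_ring = 22 + 2·12 = 46
Stage 2: 22(ω_s−ω_c) = −46(ω_r−ω_c),  ω_s=0, ω_c=1
Stage 2: ω_r = 1 − (22/46)(0−1) = 34/23
  ⇒ ω_r²/ω_c² = 34/23
Coupling ω_c² = ω_c¹ ⇒ overall = 24/35 × 34/23 = 816/805

816/805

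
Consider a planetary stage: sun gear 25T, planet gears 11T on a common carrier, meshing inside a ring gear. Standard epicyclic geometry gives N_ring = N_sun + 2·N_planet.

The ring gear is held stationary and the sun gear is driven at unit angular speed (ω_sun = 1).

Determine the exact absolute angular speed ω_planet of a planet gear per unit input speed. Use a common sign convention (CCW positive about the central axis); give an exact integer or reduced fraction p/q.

-25/22

N_ring = 25 + 2·11 = 47
25(ω_s−ω_c) = −47(ω_r−ω_c),  ω_r=0, ω_s=1
25(1−ω_c) = −47(0−ω_c)  ⇒  72ω_c = 25  ⇒  ω_c = 25/72
sun–planet: 25·(1−25/72) = −11·(ω_p−ω_c)  ⇒  ω_p−ω_c = −(25/11)·(47/72) = -1175/792
ω_p = 25/72 − 1175/792 = -25/22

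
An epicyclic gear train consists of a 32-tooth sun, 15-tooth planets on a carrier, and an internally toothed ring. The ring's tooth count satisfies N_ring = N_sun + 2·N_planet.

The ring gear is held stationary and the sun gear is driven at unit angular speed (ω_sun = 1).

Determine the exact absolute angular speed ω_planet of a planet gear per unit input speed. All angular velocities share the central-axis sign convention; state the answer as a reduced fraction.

-16/15

N_ring = 32 + 2·15 = 62
32(ω_s−ω_c) = −62(ω_r−ω_c),  ω_r=0, ω_s=1
32(1−ω_c) = −62(0−ω_c)  ⇒  94ω_c = 32  ⇒  ω_c = 16/47
sun–planet: 32·(1−16/47) = −15·(ω_p−ω_c)  ⇒  ω_p−ω_c = −(32/15)·(31/47) = -992/705
ω_p = 16/47 − 992/705 = -16/15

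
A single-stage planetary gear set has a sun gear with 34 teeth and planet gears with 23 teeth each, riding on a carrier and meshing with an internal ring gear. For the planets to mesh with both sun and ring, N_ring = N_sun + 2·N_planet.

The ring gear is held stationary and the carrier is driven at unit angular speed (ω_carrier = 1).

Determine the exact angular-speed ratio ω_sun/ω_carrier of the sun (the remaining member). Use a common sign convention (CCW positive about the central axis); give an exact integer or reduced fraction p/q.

N_ring = 34 + 2·23 = 80
34(ω_s−ω_c) = −80(ω_r−ω_c),  ω_r=0, ω_c=1
ω_s = 1 − (80/34)(0−1) = 57/17
ω_s/ω_c = 57/17

57/17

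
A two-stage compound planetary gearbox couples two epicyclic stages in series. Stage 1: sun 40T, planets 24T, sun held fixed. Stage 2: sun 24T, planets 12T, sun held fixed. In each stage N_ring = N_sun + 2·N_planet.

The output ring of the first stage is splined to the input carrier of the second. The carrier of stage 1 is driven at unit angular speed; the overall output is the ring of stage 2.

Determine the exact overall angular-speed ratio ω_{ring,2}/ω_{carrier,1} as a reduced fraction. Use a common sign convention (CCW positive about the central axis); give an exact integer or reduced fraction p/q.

Stage 1: N_ring = 40 + 2·24 = 88
Stage 1: 40(ω_s−ω_c) = −88(ω_r−ω_c),  ω_s=0, ω_c=1
Stage 1: ω_r = 1 − (40/88)(0−1) = 16/11
  ⇒ ω_r¹/ω_c¹ = 16/11
Stage 2: N_ring = 24 + 2·12 = 48
Stage 2: 24(ω_s−ω_c) = −48(ω_r−ω_c),  ω_s=0, ω_c=1
Stage 2: ω_r = 1 − (24/48)(0−1) = 3/2
  ⇒ ω_r²/ω_c² = 3/2
Coupling ω_c² = ω_r¹ ⇒ overall = 16/11 × 3/2 = 24/11

24/11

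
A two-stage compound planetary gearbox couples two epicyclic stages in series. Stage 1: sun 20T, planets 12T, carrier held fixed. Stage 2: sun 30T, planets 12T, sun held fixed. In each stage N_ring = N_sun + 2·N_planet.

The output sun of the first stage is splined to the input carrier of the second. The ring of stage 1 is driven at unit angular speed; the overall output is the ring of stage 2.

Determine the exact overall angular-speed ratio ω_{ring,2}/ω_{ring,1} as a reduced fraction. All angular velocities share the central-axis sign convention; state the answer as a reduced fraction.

Stage 1: N_ring = 20 + 2·12 = 44
Stage 1: 20(ω_s−ω_c) = −44(ω_r−ω_c),  ω_c=0, ω_r=1
Stage 1: ω_s = 0 − (44/20)(1−0) = -11/5
  ⇒ ω_s¹/ω_r¹ = -11/5
Stage 2: N_ring = 30 + 2·12 = 54
Stage 2: 30(ω_s−ω_c) = −54(ω_r−ω_c),  ω_s=0, ω_c=1
Stage 2: ω_r = 1 − (30/54)(0−1) = 14/9
  ⇒ ω_r²/ω_c² = 14/9
Coupling ω_c² = ω_s¹ ⇒ overall = -11/5 × 14/9 = -154/45

-154/45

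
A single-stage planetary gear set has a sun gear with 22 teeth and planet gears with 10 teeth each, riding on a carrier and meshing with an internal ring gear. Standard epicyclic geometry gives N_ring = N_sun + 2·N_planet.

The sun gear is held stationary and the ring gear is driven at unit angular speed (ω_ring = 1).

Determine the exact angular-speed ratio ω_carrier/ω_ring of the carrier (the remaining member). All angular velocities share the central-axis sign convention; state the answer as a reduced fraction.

N_ring = 22 + 2·10 = 42
22(ω_s−ω_c) = −42(ω_r−ω_c),  ω_s=0, ω_r=1
22(0−ω_c) = −42(1−ω_c)  ⇒  64ω_c = 42  ⇒  ω_c = 21/32
ω_c/ω_r = 21/32

21/32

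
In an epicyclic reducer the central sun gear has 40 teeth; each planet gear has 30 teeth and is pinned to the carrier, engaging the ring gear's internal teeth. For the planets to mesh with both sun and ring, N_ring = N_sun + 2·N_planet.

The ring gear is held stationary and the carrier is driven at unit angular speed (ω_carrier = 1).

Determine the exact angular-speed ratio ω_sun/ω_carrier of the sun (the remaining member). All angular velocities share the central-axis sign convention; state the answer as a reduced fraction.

7/2

N_ring = 40 + 2·30 = 100
40(ω_s−ω_c) = −100(ω_r−ω_c),  ω_r=0, ω_c=1
ω_s = 1 − (100/40)(0−1) = 7/2
ω_s/ω_c = 7/2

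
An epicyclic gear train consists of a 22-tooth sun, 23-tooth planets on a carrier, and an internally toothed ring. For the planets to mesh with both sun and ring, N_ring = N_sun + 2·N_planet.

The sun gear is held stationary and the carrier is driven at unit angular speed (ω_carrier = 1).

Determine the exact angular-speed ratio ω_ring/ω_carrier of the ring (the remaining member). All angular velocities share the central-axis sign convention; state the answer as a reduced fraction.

45/34

N_ring = 22 + 2·23 = 68
22(ω_s−ω_c) = −68(ω_r−ω_c),  ω_s=0, ω_c=1
ω_r = 1 − (22/68)(0−1) = 45/34
ω_r/ω_c = 45/34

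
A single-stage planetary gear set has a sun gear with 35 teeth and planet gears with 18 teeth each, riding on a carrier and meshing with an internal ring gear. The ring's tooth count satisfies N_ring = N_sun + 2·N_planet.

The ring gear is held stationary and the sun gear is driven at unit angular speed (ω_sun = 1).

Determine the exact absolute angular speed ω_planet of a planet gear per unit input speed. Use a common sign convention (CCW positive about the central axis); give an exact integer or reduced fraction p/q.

N_ring = 35 + 2·18 = 71
35(ω_s−ω_c) = −71(ω_r−ω_c),  ω_r=0, ω_s=1
35(1−ω_c) = −71(0−ω_c)  ⇒  106ω_c = 35  ⇒  ω_c = 35/106
sun–planet: 35·(1−35/106) = −18·(ω_p−ω_c)  ⇒  ω_p−ω_c = −(35/18)·(71/106) = -2485/1908
ω_p = 35/106 − 2485/1908 = -35/36

-35/36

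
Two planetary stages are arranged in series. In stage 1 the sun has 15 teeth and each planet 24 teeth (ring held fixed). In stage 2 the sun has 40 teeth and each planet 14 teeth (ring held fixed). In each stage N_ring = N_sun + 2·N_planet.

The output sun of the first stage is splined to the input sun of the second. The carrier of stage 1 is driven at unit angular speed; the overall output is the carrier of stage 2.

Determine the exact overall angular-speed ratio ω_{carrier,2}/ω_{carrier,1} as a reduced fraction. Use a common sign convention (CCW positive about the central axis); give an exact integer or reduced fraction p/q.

52/27

Stage 1: N_ring = 15 + 2·24 = 63
Stage 1: 15(ω_s−ω_c) = −63(ω_r−ω_c),  ω_r=0, ω_c=1
Stage 1: ω_s = 1 − (63/15)(0−1) = 26/5
  ⇒ ω_s¹/ω_c¹ = 26/5
Stage 2: N_ring = 40 + 2·14 = 68
Stage 2: 40(ω_s−ω_c) = −68(ω_r−ω_c),  ω_r=0, ω_s=1
Stage 2: 40(1−ω_c) = −68(0−ω_c)  ⇒  108ω_c = 40  ⇒  ω_c = 10/27
  ⇒ ω_c²/ω_s² = 10/27
Coupling ω_s² = ω_s¹ ⇒ overall = 26/5 × 10/27 = 52/27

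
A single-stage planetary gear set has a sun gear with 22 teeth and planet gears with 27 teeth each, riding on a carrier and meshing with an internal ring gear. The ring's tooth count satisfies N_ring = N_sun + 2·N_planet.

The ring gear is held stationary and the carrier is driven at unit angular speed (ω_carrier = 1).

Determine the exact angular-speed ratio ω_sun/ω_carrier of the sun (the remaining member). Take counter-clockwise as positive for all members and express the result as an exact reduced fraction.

N_ring = 22 + 2·27 = 76
22(ω_s−ω_c) = −76(ω_r−ω_c),  ω_r=0, ω_c=1
ω_s = 1 − (76/22)(0−1) = 49/11
ω_s/ω_c = 49/11

49/11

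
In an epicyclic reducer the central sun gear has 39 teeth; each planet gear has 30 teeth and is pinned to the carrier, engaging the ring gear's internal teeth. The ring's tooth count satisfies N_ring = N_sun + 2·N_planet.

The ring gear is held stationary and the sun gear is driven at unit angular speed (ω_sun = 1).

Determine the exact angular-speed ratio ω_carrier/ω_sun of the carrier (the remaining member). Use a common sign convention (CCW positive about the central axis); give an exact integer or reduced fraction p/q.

N_ring = 39 + 2·30 = 99
39(ω_s−ω_c) = −99(ω_r−ω_c),  ω_r=0, ω_s=1
39(1−ω_c) = −99(0−ω_c)  ⇒  138ω_c = 39  ⇒  ω_c = 13/46
ω_c/ω_s = 13/46

13/46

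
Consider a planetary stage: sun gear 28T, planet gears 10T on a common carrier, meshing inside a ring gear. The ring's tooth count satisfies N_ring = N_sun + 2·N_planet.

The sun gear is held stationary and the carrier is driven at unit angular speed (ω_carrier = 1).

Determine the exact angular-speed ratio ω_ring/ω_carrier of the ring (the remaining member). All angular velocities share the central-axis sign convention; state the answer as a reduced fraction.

19/12

N_ring = 28 + 2·10 = 48
28(ω_s−ω_c) = −48(ω_r−ω_c),  ω_s=0, ω_c=1
ω_r = 1 − (28/48)(0−1) = 19/12
ω_r/ω_c = 19/12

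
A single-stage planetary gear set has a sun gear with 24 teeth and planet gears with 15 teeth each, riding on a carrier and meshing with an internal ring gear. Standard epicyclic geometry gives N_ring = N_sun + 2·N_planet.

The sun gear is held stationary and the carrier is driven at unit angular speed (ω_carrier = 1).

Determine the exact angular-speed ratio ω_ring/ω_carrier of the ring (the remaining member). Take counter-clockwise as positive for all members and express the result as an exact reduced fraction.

N_ring = 24 + 2·15 = 54
24(ω_s−ω_c) = −54(ω_r−ω_c),  ω_s=0, ω_c=1
ω_r = 1 − (24/54)(0−1) = 13/9
ω_r/ω_c = 13/9

13/9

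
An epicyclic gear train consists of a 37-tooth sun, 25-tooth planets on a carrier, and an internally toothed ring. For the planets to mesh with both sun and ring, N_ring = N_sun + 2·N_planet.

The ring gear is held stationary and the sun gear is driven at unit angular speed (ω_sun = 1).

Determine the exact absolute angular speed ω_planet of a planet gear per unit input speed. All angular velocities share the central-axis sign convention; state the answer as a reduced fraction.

N_ring = 37 + 2·25 = 87
37(ω_s−ω_c) = −87(ω_r−ω_c),  ω_r=0, ω_s=1
37(1−ω_c) = −87(0−ω_c)  ⇒  124ω_c = 37  ⇒  ω_c = 37/124
sun–planet: 37·(1−37/124) = −25·(ω_p−ω_c)  ⇒  ω_p−ω_c = −(37/25)·(87/124) = -3219/3100
ω_p = 37/124 − 3219/3100 = -37/50

-37/50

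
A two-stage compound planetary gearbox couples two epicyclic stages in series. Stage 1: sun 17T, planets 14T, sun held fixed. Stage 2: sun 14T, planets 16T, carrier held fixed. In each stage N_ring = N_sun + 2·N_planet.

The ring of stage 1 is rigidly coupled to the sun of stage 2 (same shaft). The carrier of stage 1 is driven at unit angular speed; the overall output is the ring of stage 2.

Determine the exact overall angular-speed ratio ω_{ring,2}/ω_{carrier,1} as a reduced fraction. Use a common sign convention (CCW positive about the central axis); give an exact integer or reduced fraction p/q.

Stage 1: N_ring = 17 + 2·14 = 45
Stage 1: 17(ω_s−ω_c) = −45(ω_r−ω_c),  ω_s=0, ω_c=1
Stage 1: ω_r = 1 − (17/45)(0−1) = 62/45
  ⇒ ω_r¹/ω_c¹ = 62/45
Stage 2: N_ring = 14 + 2·16 = 46
Stage 2: 14(ω_s−ω_c) = −46(ω_r−ω_c),  ω_c=0, ω_s=1
Stage 2: ω_r = 0 − (14/46)(1−0) = -7/23
  ⇒ ω_r²/ω_s² = -7/23
Coupling ω_s² = ω_r¹ ⇒ overall = 62/45 × -7/23 = -434/1035

-434/1035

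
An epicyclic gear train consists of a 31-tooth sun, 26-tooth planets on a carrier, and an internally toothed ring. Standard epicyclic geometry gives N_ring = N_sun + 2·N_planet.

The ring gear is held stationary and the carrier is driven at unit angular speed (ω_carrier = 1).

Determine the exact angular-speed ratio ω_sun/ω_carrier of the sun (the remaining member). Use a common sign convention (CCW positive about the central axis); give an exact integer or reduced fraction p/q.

114/31

N_ring = 31 + 2·26 = 83
31(ω_s−ω_c) = −83(ω_r−ω_c),  ω_r=0, ω_c=1
ω_s = 1 − (83/31)(0−1) = 114/31
ω_s/ω_c = 114/31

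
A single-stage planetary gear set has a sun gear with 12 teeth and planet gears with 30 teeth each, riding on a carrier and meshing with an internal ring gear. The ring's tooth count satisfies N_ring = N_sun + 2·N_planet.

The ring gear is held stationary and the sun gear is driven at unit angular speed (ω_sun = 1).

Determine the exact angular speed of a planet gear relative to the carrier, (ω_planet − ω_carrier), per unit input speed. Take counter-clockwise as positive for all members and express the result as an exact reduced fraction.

-12/35

N_ring = 12 + 2·30 = 72
12(ω_s−ω_c) = −72(ω_r−ω_c),  ω_r=0, ω_s=1
12(1−ω_c) = −72(0−ω_c)  ⇒  84ω_c = 12  ⇒  ω_c = 1/7
sun–planet: 12·(1−1/7) = −30·(ω_p−ω_c)  ⇒  ω_p−ω_c = −(12/30)·(6/7) = -12/35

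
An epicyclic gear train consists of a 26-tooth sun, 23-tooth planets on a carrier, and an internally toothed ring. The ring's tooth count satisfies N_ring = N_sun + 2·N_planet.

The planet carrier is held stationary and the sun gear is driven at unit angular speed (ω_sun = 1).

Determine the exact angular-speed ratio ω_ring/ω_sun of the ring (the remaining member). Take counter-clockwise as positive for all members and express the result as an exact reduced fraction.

-13/36

N_ring = 26 + 2·23 = 72
26(ω_s−ω_c) = −72(ω_r−ω_c),  ω_c=0, ω_s=1
ω_r = 0 − (26/72)(1−0) = -13/36
ω_r/ω_s = -13/36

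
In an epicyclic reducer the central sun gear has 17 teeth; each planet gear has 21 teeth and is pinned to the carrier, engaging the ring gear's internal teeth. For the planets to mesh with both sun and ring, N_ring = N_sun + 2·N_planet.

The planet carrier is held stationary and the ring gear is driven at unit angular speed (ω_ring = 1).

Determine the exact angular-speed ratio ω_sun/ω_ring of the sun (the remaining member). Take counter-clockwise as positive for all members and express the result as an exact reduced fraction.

N_ring = 17 + 2·21 = 59
17(ω_s−ω_c) = −59(ω_r−ω_c),  ω_c=0, ω_r=1
ω_s = 0 − (59/17)(1−0) = -59/17
ω_s/ω_r = -59/17

-59/17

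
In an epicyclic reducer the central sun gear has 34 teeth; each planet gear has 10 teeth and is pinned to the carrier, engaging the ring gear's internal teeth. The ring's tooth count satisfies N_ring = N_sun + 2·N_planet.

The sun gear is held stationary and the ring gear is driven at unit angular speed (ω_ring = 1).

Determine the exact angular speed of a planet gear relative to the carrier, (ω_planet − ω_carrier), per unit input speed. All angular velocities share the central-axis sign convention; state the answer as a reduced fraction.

459/220

N_ring = 34 + 2·10 = 54
34(ω_s−ω_c) = −54(ω_r−ω_c),  ω_s=0, ω_r=1
34(0−ω_c) = −54(1−ω_c)  ⇒  88ω_c = 54  ⇒  ω_c = 27/44
sun–planet: 34·(0−27/44) = −10·(ω_p−ω_c)  ⇒  ω_p−ω_c = −(34/10)·(-27/44) = 459/220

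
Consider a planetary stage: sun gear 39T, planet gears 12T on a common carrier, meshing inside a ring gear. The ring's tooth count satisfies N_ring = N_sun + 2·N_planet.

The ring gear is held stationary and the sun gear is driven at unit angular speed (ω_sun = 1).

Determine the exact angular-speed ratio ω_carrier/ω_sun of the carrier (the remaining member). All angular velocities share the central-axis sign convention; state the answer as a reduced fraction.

N_ring = 39 + 2·12 = 63
39(ω_s−ω_c) = −63(ω_r−ω_c),  ω_r=0, ω_s=1
39(1−ω_c) = −63(0−ω_c)  ⇒  102ω_c = 39  ⇒  ω_c = 13/34
ω_c/ω_s = 13/34

13/34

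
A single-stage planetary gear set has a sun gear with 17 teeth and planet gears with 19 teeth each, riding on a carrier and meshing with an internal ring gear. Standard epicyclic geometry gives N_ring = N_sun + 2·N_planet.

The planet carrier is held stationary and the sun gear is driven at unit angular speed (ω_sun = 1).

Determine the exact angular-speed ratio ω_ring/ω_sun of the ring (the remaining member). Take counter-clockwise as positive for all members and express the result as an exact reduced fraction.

N_ring = 17 + 2·19 = 55
17(ω_s−ω_c) = −55(ω_r−ω_c),  ω_c=0, ω_s=1
ω_r = 0 − (17/55)(1−0) = -17/55
ω_r/ω_s = -17/55

-17/55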